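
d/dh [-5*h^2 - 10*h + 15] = -10*h - 10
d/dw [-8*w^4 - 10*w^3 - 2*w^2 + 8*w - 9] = -32*w^3 - 30*w^2 - 4*w + 8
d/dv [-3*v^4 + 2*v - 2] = 2 - 12*v^3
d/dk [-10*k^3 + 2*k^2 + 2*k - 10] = -30*k^2 + 4*k + 2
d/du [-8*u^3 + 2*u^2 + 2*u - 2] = -24*u^2 + 4*u + 2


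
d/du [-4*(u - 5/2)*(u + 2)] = 2 - 8*u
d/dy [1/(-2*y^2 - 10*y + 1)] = 2*(2*y + 5)/(2*y^2 + 10*y - 1)^2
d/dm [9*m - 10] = 9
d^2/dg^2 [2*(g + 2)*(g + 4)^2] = 12*g + 40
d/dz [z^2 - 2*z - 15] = 2*z - 2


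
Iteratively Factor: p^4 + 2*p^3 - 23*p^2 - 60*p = (p + 3)*(p^3 - p^2 - 20*p) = p*(p + 3)*(p^2 - p - 20) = p*(p - 5)*(p + 3)*(p + 4)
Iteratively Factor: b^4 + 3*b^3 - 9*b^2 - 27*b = (b + 3)*(b^3 - 9*b) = (b + 3)^2*(b^2 - 3*b) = b*(b + 3)^2*(b - 3)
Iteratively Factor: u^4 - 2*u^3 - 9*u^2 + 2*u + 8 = (u - 1)*(u^3 - u^2 - 10*u - 8) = (u - 1)*(u + 2)*(u^2 - 3*u - 4) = (u - 4)*(u - 1)*(u + 2)*(u + 1)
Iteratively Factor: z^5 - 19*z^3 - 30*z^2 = (z + 3)*(z^4 - 3*z^3 - 10*z^2) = (z - 5)*(z + 3)*(z^3 + 2*z^2) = z*(z - 5)*(z + 3)*(z^2 + 2*z) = z*(z - 5)*(z + 2)*(z + 3)*(z)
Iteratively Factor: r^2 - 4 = (r - 2)*(r + 2)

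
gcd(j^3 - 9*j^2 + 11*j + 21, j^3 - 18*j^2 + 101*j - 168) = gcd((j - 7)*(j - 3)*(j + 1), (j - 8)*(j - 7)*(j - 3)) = j^2 - 10*j + 21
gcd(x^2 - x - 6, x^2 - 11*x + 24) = x - 3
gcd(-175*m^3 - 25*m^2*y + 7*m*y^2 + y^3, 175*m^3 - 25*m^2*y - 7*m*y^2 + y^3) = -25*m^2 + y^2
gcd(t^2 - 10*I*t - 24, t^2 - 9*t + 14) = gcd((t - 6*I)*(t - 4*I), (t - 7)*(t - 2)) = 1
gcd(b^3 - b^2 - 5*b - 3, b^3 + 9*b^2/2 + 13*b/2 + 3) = b + 1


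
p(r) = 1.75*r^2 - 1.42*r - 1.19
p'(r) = 3.5*r - 1.42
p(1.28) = -0.14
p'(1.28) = 3.06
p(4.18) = 23.45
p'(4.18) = 13.21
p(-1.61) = 5.63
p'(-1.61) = -7.06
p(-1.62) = 5.70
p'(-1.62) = -7.09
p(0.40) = -1.48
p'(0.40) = -0.02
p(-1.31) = 3.67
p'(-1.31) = -6.00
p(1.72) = 1.54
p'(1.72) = 4.60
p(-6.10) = 72.59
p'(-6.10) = -22.77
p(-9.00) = 153.34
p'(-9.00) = -32.92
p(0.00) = -1.19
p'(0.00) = -1.42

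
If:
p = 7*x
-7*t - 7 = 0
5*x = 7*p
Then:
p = 0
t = -1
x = 0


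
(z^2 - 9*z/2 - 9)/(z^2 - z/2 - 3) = (z - 6)/(z - 2)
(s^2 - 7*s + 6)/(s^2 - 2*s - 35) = (-s^2 + 7*s - 6)/(-s^2 + 2*s + 35)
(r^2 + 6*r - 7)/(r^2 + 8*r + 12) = (r^2 + 6*r - 7)/(r^2 + 8*r + 12)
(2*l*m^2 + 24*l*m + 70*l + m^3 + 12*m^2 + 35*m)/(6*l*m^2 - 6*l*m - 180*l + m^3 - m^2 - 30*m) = (2*l*m + 14*l + m^2 + 7*m)/(6*l*m - 36*l + m^2 - 6*m)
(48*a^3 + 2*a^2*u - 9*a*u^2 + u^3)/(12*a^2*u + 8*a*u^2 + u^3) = (24*a^2 - 11*a*u + u^2)/(u*(6*a + u))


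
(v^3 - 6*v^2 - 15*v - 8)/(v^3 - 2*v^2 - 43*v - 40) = (v + 1)/(v + 5)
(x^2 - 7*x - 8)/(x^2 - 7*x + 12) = (x^2 - 7*x - 8)/(x^2 - 7*x + 12)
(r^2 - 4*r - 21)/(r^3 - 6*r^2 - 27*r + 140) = (r + 3)/(r^2 + r - 20)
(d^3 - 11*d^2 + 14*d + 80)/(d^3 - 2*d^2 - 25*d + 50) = (d^2 - 6*d - 16)/(d^2 + 3*d - 10)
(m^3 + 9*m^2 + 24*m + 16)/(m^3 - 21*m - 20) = (m + 4)/(m - 5)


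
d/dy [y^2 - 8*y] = 2*y - 8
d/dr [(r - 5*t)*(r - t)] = 2*r - 6*t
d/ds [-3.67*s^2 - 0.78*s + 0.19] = -7.34*s - 0.78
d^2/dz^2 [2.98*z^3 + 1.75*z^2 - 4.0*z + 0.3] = 17.88*z + 3.5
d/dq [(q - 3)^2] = 2*q - 6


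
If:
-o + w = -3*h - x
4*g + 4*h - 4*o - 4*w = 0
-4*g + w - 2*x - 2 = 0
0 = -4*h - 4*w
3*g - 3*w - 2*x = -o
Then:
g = -5/14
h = 1/7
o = -1/14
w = -1/7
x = -5/14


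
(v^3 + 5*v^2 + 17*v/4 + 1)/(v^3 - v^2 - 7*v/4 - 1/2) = (v + 4)/(v - 2)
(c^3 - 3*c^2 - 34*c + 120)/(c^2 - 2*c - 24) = (-c^3 + 3*c^2 + 34*c - 120)/(-c^2 + 2*c + 24)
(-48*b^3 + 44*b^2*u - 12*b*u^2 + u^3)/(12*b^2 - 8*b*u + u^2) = -4*b + u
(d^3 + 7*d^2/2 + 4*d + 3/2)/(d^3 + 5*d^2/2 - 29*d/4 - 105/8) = 4*(d^2 + 2*d + 1)/(4*d^2 + 4*d - 35)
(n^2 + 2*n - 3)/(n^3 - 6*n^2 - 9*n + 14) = (n + 3)/(n^2 - 5*n - 14)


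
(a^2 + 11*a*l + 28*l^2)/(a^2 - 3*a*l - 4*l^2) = (a^2 + 11*a*l + 28*l^2)/(a^2 - 3*a*l - 4*l^2)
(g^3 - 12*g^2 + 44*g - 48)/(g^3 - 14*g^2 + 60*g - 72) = (g - 4)/(g - 6)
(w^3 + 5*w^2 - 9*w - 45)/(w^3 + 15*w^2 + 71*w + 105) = (w - 3)/(w + 7)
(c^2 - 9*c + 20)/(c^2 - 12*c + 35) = (c - 4)/(c - 7)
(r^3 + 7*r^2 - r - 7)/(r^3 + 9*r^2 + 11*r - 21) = (r + 1)/(r + 3)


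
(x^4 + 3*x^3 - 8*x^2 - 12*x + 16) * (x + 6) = x^5 + 9*x^4 + 10*x^3 - 60*x^2 - 56*x + 96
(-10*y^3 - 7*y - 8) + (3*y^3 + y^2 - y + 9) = -7*y^3 + y^2 - 8*y + 1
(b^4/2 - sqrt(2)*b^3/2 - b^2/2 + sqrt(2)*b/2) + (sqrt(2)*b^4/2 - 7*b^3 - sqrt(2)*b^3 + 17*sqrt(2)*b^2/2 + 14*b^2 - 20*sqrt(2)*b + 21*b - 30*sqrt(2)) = b^4/2 + sqrt(2)*b^4/2 - 7*b^3 - 3*sqrt(2)*b^3/2 + 17*sqrt(2)*b^2/2 + 27*b^2/2 - 39*sqrt(2)*b/2 + 21*b - 30*sqrt(2)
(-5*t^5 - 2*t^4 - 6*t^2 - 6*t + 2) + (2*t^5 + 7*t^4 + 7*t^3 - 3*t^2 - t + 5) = -3*t^5 + 5*t^4 + 7*t^3 - 9*t^2 - 7*t + 7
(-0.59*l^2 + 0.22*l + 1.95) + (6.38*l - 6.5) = -0.59*l^2 + 6.6*l - 4.55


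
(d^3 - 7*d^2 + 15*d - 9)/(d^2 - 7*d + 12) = (d^2 - 4*d + 3)/(d - 4)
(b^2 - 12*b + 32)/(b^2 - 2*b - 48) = (b - 4)/(b + 6)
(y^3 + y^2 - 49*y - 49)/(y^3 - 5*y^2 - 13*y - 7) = (y + 7)/(y + 1)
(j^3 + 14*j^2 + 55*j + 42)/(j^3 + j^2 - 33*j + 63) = (j^2 + 7*j + 6)/(j^2 - 6*j + 9)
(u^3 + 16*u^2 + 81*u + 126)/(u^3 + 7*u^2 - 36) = (u + 7)/(u - 2)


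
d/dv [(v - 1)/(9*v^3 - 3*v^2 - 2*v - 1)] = (9*v^3 - 3*v^2 - 2*v + (v - 1)*(-27*v^2 + 6*v + 2) - 1)/(-9*v^3 + 3*v^2 + 2*v + 1)^2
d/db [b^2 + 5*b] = 2*b + 5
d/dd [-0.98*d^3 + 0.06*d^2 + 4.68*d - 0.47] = -2.94*d^2 + 0.12*d + 4.68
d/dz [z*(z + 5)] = 2*z + 5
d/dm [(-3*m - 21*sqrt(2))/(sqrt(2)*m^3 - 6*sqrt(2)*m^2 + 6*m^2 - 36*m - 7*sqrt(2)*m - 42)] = 3*(-sqrt(2)*m^3 - 6*m^2 + 6*sqrt(2)*m^2 + 7*sqrt(2)*m + 36*m - (m + 7*sqrt(2))*(-3*sqrt(2)*m^2 - 12*m + 12*sqrt(2)*m + 7*sqrt(2) + 36) + 42)/(-sqrt(2)*m^3 - 6*m^2 + 6*sqrt(2)*m^2 + 7*sqrt(2)*m + 36*m + 42)^2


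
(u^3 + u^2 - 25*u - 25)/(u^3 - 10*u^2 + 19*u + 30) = (u + 5)/(u - 6)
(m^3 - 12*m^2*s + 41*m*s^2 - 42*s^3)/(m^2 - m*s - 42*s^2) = (m^2 - 5*m*s + 6*s^2)/(m + 6*s)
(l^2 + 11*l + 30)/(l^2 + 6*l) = (l + 5)/l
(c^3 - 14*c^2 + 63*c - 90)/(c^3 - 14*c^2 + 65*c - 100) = (c^2 - 9*c + 18)/(c^2 - 9*c + 20)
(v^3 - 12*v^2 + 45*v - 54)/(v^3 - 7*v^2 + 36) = (v - 3)/(v + 2)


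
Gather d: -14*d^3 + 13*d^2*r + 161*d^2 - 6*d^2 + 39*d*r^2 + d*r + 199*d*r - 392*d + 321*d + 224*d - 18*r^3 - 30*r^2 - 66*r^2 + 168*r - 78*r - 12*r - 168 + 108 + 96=-14*d^3 + d^2*(13*r + 155) + d*(39*r^2 + 200*r + 153) - 18*r^3 - 96*r^2 + 78*r + 36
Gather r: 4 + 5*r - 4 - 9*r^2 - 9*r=-9*r^2 - 4*r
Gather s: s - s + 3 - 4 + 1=0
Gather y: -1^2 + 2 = 1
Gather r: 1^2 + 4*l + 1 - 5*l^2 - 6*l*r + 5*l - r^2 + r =-5*l^2 + 9*l - r^2 + r*(1 - 6*l) + 2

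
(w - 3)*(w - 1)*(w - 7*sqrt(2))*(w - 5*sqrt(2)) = w^4 - 12*sqrt(2)*w^3 - 4*w^3 + 48*sqrt(2)*w^2 + 73*w^2 - 280*w - 36*sqrt(2)*w + 210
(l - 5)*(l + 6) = l^2 + l - 30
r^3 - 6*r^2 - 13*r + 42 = (r - 7)*(r - 2)*(r + 3)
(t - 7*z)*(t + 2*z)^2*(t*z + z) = t^4*z - 3*t^3*z^2 + t^3*z - 24*t^2*z^3 - 3*t^2*z^2 - 28*t*z^4 - 24*t*z^3 - 28*z^4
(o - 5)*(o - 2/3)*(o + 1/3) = o^3 - 16*o^2/3 + 13*o/9 + 10/9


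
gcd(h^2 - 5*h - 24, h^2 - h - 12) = h + 3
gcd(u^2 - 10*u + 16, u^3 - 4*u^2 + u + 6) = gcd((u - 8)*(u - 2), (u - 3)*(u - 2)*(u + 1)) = u - 2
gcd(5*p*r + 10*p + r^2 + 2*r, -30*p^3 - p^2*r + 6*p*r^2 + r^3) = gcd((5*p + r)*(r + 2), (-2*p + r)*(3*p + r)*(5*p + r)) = 5*p + r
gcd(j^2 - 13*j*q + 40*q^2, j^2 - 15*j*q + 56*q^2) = -j + 8*q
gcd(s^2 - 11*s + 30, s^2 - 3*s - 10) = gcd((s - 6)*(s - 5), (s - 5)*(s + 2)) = s - 5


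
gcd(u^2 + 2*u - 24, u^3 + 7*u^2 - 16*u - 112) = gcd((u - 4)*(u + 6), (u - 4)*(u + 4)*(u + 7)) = u - 4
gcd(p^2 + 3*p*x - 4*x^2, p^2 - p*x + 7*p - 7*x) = -p + x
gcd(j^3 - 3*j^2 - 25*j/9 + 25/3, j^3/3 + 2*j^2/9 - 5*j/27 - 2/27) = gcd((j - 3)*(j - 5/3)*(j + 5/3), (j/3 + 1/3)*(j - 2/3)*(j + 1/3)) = 1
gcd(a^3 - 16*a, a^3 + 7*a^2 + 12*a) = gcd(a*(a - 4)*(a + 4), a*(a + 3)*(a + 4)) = a^2 + 4*a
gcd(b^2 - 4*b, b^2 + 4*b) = b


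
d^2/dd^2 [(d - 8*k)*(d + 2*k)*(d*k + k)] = 2*k*(3*d - 6*k + 1)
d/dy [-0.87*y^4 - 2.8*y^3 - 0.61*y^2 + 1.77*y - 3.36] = -3.48*y^3 - 8.4*y^2 - 1.22*y + 1.77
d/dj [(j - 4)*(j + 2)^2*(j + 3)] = 4*j^3 + 9*j^2 - 24*j - 52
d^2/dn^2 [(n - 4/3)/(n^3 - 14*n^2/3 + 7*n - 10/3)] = 2*(81*n^5 - 594*n^4 + 1743*n^3 - 2568*n^2 + 1908*n - 574)/(27*n^9 - 378*n^8 + 2331*n^7 - 8306*n^6 + 18837*n^5 - 28182*n^4 + 27801*n^3 - 17430*n^2 + 6300*n - 1000)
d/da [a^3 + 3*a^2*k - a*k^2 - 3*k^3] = 3*a^2 + 6*a*k - k^2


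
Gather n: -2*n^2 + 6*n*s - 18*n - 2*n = -2*n^2 + n*(6*s - 20)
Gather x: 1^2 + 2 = 3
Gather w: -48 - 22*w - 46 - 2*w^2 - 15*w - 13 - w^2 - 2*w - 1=-3*w^2 - 39*w - 108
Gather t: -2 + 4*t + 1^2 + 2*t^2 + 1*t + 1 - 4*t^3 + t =-4*t^3 + 2*t^2 + 6*t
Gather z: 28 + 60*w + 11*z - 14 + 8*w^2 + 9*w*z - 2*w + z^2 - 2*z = 8*w^2 + 58*w + z^2 + z*(9*w + 9) + 14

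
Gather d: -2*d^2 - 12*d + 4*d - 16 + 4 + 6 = -2*d^2 - 8*d - 6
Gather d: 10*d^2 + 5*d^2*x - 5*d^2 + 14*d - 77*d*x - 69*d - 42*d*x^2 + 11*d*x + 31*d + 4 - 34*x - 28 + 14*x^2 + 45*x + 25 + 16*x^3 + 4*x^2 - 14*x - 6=d^2*(5*x + 5) + d*(-42*x^2 - 66*x - 24) + 16*x^3 + 18*x^2 - 3*x - 5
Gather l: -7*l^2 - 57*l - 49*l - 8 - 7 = -7*l^2 - 106*l - 15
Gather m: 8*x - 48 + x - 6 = 9*x - 54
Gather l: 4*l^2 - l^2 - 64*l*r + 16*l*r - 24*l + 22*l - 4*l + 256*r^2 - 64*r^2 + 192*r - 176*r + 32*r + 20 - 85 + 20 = 3*l^2 + l*(-48*r - 6) + 192*r^2 + 48*r - 45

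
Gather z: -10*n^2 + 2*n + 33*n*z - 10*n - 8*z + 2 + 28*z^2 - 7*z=-10*n^2 - 8*n + 28*z^2 + z*(33*n - 15) + 2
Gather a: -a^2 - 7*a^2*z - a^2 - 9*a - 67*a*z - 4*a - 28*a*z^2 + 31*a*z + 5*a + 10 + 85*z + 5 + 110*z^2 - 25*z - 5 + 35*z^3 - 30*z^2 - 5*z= a^2*(-7*z - 2) + a*(-28*z^2 - 36*z - 8) + 35*z^3 + 80*z^2 + 55*z + 10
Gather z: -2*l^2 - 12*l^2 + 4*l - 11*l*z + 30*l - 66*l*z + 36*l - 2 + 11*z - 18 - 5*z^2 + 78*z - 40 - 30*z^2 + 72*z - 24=-14*l^2 + 70*l - 35*z^2 + z*(161 - 77*l) - 84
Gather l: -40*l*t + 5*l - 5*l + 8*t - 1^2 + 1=-40*l*t + 8*t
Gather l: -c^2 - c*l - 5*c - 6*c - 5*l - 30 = -c^2 - 11*c + l*(-c - 5) - 30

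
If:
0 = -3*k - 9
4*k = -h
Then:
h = 12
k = -3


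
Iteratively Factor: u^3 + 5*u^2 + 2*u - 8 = (u + 4)*(u^2 + u - 2) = (u + 2)*(u + 4)*(u - 1)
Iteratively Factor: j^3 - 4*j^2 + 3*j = (j - 3)*(j^2 - j) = (j - 3)*(j - 1)*(j)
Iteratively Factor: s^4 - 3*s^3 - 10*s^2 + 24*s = (s)*(s^3 - 3*s^2 - 10*s + 24) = s*(s - 4)*(s^2 + s - 6) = s*(s - 4)*(s - 2)*(s + 3)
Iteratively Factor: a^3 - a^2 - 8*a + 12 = (a + 3)*(a^2 - 4*a + 4) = (a - 2)*(a + 3)*(a - 2)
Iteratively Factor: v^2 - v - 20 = (v - 5)*(v + 4)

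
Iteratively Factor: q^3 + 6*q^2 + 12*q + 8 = (q + 2)*(q^2 + 4*q + 4) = (q + 2)^2*(q + 2)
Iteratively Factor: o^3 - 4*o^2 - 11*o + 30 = (o - 2)*(o^2 - 2*o - 15) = (o - 2)*(o + 3)*(o - 5)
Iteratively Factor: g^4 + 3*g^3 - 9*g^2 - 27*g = (g)*(g^3 + 3*g^2 - 9*g - 27) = g*(g + 3)*(g^2 - 9) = g*(g - 3)*(g + 3)*(g + 3)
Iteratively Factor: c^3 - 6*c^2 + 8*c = (c - 4)*(c^2 - 2*c) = c*(c - 4)*(c - 2)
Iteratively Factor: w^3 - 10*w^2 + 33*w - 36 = (w - 4)*(w^2 - 6*w + 9) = (w - 4)*(w - 3)*(w - 3)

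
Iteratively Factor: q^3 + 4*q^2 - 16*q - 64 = (q - 4)*(q^2 + 8*q + 16) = (q - 4)*(q + 4)*(q + 4)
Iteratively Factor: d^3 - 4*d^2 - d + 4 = (d - 1)*(d^2 - 3*d - 4) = (d - 1)*(d + 1)*(d - 4)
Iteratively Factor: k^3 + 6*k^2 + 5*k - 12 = (k + 3)*(k^2 + 3*k - 4) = (k - 1)*(k + 3)*(k + 4)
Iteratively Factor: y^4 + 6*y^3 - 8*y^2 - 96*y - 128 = (y - 4)*(y^3 + 10*y^2 + 32*y + 32) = (y - 4)*(y + 4)*(y^2 + 6*y + 8) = (y - 4)*(y + 4)^2*(y + 2)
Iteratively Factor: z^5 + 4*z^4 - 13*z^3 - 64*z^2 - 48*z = (z + 3)*(z^4 + z^3 - 16*z^2 - 16*z) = z*(z + 3)*(z^3 + z^2 - 16*z - 16) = z*(z + 1)*(z + 3)*(z^2 - 16) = z*(z + 1)*(z + 3)*(z + 4)*(z - 4)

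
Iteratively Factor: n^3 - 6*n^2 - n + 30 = (n - 3)*(n^2 - 3*n - 10) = (n - 5)*(n - 3)*(n + 2)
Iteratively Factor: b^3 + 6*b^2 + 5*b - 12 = (b + 4)*(b^2 + 2*b - 3) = (b - 1)*(b + 4)*(b + 3)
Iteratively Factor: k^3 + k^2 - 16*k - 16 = (k - 4)*(k^2 + 5*k + 4) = (k - 4)*(k + 1)*(k + 4)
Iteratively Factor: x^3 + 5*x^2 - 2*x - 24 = (x - 2)*(x^2 + 7*x + 12) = (x - 2)*(x + 3)*(x + 4)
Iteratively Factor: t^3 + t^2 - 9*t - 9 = (t + 1)*(t^2 - 9) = (t + 1)*(t + 3)*(t - 3)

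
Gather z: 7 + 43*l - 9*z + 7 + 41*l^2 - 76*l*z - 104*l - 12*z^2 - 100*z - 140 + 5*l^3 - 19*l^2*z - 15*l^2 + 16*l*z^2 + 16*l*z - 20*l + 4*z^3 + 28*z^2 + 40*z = 5*l^3 + 26*l^2 - 81*l + 4*z^3 + z^2*(16*l + 16) + z*(-19*l^2 - 60*l - 69) - 126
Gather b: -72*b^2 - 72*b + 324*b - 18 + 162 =-72*b^2 + 252*b + 144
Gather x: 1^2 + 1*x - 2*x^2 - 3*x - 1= -2*x^2 - 2*x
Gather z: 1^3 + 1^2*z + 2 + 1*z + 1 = 2*z + 4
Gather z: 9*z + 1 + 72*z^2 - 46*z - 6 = 72*z^2 - 37*z - 5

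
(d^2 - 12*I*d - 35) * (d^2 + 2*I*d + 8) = d^4 - 10*I*d^3 - 3*d^2 - 166*I*d - 280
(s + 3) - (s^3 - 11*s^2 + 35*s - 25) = -s^3 + 11*s^2 - 34*s + 28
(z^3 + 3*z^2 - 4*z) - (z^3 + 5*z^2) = -2*z^2 - 4*z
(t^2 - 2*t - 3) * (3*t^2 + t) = 3*t^4 - 5*t^3 - 11*t^2 - 3*t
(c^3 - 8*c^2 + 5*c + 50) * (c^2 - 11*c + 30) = c^5 - 19*c^4 + 123*c^3 - 245*c^2 - 400*c + 1500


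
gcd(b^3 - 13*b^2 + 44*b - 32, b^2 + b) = 1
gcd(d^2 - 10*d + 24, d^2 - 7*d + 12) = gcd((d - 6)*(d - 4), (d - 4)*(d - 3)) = d - 4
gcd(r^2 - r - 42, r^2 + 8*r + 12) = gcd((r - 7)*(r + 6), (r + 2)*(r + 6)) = r + 6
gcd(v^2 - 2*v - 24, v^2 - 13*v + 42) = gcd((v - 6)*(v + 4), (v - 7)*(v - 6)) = v - 6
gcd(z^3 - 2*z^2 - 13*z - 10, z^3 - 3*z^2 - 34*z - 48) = z + 2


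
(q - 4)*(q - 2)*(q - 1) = q^3 - 7*q^2 + 14*q - 8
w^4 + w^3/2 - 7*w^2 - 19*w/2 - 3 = (w - 3)*(w + 1/2)*(w + 1)*(w + 2)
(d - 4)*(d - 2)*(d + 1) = d^3 - 5*d^2 + 2*d + 8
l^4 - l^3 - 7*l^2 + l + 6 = (l - 3)*(l - 1)*(l + 1)*(l + 2)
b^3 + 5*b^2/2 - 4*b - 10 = (b - 2)*(b + 2)*(b + 5/2)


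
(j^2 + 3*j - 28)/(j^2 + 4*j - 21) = (j - 4)/(j - 3)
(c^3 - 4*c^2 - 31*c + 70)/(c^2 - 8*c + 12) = (c^2 - 2*c - 35)/(c - 6)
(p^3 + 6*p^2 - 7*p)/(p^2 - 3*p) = (p^2 + 6*p - 7)/(p - 3)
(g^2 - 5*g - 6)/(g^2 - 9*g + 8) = (g^2 - 5*g - 6)/(g^2 - 9*g + 8)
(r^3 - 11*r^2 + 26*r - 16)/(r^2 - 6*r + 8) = (r^2 - 9*r + 8)/(r - 4)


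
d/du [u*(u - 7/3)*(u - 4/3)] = 3*u^2 - 22*u/3 + 28/9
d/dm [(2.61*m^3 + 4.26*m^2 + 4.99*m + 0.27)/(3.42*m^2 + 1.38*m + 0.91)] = (8.9262*m^4 + 7.2036*m^3 - 4.06169999999999*m^2 + 5.9064*m + 4.1683)/(11.6964*m^4 + 9.4392*m^3 + 8.1288*m^2 + 2.5116*m + 0.8281)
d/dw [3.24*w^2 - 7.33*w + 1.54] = 6.48*w - 7.33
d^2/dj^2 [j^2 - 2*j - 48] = 2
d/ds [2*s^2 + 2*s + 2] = 4*s + 2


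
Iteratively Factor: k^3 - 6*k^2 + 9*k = (k - 3)*(k^2 - 3*k) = k*(k - 3)*(k - 3)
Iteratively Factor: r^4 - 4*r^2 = (r)*(r^3 - 4*r) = r^2*(r^2 - 4) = r^2*(r - 2)*(r + 2)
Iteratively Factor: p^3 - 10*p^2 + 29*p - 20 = (p - 1)*(p^2 - 9*p + 20) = (p - 4)*(p - 1)*(p - 5)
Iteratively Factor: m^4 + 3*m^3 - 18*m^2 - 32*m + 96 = (m - 3)*(m^3 + 6*m^2 - 32) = (m - 3)*(m + 4)*(m^2 + 2*m - 8) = (m - 3)*(m - 2)*(m + 4)*(m + 4)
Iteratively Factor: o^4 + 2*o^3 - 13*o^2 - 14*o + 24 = (o + 4)*(o^3 - 2*o^2 - 5*o + 6) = (o - 3)*(o + 4)*(o^2 + o - 2) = (o - 3)*(o - 1)*(o + 4)*(o + 2)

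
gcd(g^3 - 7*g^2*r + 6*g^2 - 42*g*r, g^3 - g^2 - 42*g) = g^2 + 6*g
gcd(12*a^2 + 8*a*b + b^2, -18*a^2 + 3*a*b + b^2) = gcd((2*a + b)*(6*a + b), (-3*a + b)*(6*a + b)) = 6*a + b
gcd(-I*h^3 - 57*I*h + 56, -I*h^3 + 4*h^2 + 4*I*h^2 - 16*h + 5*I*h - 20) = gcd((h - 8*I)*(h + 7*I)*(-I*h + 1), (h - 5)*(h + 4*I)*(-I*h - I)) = 1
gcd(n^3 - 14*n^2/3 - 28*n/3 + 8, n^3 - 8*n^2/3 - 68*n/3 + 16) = n^2 - 20*n/3 + 4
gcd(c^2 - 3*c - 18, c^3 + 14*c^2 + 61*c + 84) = c + 3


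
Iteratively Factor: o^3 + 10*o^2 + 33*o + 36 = (o + 3)*(o^2 + 7*o + 12) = (o + 3)^2*(o + 4)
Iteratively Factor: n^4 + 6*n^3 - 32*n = (n + 4)*(n^3 + 2*n^2 - 8*n) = (n + 4)^2*(n^2 - 2*n) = (n - 2)*(n + 4)^2*(n)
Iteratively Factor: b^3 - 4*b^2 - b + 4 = (b + 1)*(b^2 - 5*b + 4) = (b - 4)*(b + 1)*(b - 1)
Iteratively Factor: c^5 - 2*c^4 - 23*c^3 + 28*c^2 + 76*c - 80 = (c - 5)*(c^4 + 3*c^3 - 8*c^2 - 12*c + 16) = (c - 5)*(c - 1)*(c^3 + 4*c^2 - 4*c - 16) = (c - 5)*(c - 2)*(c - 1)*(c^2 + 6*c + 8) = (c - 5)*(c - 2)*(c - 1)*(c + 4)*(c + 2)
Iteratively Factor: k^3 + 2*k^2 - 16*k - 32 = (k + 4)*(k^2 - 2*k - 8) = (k - 4)*(k + 4)*(k + 2)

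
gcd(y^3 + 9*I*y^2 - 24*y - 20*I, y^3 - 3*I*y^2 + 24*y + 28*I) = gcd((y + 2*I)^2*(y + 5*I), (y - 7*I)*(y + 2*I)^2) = y^2 + 4*I*y - 4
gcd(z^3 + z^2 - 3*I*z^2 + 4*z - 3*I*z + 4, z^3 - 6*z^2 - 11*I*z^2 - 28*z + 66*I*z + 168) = z - 4*I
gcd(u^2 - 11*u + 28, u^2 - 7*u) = u - 7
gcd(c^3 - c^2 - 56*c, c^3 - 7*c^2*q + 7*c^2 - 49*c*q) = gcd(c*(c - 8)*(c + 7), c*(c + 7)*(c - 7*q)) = c^2 + 7*c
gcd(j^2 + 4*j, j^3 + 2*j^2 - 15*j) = j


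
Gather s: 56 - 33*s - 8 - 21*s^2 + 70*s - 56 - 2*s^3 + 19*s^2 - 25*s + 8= -2*s^3 - 2*s^2 + 12*s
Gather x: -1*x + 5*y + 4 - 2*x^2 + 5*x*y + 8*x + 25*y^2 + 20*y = -2*x^2 + x*(5*y + 7) + 25*y^2 + 25*y + 4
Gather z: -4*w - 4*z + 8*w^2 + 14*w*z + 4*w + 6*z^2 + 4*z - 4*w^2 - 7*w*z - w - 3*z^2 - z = 4*w^2 - w + 3*z^2 + z*(7*w - 1)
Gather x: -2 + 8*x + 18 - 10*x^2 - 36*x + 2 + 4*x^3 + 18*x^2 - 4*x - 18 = 4*x^3 + 8*x^2 - 32*x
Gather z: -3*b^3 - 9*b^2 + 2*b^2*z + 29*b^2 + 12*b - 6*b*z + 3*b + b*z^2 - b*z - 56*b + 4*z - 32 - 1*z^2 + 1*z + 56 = -3*b^3 + 20*b^2 - 41*b + z^2*(b - 1) + z*(2*b^2 - 7*b + 5) + 24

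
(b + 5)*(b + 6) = b^2 + 11*b + 30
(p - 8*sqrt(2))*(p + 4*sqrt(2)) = p^2 - 4*sqrt(2)*p - 64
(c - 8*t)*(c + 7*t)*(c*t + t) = c^3*t - c^2*t^2 + c^2*t - 56*c*t^3 - c*t^2 - 56*t^3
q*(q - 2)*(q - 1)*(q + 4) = q^4 + q^3 - 10*q^2 + 8*q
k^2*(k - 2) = k^3 - 2*k^2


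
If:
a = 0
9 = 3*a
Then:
No Solution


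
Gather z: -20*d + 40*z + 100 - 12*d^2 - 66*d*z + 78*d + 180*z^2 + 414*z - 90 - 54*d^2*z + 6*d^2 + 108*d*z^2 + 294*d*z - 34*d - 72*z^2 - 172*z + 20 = -6*d^2 + 24*d + z^2*(108*d + 108) + z*(-54*d^2 + 228*d + 282) + 30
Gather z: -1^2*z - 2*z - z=-4*z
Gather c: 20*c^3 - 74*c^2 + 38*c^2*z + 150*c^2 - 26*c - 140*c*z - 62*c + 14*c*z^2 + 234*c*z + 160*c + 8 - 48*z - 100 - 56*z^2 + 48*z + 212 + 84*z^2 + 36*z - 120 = 20*c^3 + c^2*(38*z + 76) + c*(14*z^2 + 94*z + 72) + 28*z^2 + 36*z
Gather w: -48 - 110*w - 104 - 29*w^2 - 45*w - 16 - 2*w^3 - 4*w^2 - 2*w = -2*w^3 - 33*w^2 - 157*w - 168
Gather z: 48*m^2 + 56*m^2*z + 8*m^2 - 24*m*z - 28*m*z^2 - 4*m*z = 56*m^2 - 28*m*z^2 + z*(56*m^2 - 28*m)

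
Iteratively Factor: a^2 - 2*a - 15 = (a - 5)*(a + 3)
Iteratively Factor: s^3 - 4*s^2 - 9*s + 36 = (s + 3)*(s^2 - 7*s + 12) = (s - 4)*(s + 3)*(s - 3)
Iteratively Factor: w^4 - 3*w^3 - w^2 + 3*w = (w)*(w^3 - 3*w^2 - w + 3) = w*(w - 1)*(w^2 - 2*w - 3) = w*(w - 1)*(w + 1)*(w - 3)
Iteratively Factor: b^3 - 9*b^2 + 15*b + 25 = (b + 1)*(b^2 - 10*b + 25) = (b - 5)*(b + 1)*(b - 5)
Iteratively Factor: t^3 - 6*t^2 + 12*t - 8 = (t - 2)*(t^2 - 4*t + 4) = (t - 2)^2*(t - 2)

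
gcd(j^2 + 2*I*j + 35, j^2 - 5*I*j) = j - 5*I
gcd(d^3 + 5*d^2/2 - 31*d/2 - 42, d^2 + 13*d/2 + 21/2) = d^2 + 13*d/2 + 21/2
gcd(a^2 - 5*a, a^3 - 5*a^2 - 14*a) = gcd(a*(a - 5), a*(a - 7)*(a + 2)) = a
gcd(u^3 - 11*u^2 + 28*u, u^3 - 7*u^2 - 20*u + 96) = 1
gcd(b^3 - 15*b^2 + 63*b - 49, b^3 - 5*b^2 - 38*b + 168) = b - 7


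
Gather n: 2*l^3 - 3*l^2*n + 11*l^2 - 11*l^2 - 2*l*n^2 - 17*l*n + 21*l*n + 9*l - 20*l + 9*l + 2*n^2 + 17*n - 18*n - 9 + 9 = 2*l^3 - 2*l + n^2*(2 - 2*l) + n*(-3*l^2 + 4*l - 1)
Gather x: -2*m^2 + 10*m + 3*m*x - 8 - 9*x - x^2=-2*m^2 + 10*m - x^2 + x*(3*m - 9) - 8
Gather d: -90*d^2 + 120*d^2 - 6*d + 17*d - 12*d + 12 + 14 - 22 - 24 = 30*d^2 - d - 20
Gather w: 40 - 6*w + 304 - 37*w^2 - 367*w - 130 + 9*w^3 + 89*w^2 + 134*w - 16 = 9*w^3 + 52*w^2 - 239*w + 198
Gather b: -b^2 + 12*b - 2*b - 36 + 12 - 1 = -b^2 + 10*b - 25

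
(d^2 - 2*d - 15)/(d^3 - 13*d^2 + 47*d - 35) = (d + 3)/(d^2 - 8*d + 7)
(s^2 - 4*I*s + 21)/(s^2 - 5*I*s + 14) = (s + 3*I)/(s + 2*I)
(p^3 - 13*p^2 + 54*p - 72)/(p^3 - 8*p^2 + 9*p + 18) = (p - 4)/(p + 1)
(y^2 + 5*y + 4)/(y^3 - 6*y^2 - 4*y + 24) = (y^2 + 5*y + 4)/(y^3 - 6*y^2 - 4*y + 24)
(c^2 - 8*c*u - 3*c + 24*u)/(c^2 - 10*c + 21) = (c - 8*u)/(c - 7)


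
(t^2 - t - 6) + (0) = t^2 - t - 6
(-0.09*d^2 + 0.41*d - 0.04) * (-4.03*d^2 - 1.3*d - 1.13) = 0.3627*d^4 - 1.5353*d^3 - 0.2701*d^2 - 0.4113*d + 0.0452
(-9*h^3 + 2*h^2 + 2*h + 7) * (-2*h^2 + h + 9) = 18*h^5 - 13*h^4 - 83*h^3 + 6*h^2 + 25*h + 63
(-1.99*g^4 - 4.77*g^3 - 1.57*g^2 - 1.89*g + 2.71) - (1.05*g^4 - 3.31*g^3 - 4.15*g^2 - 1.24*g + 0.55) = -3.04*g^4 - 1.46*g^3 + 2.58*g^2 - 0.65*g + 2.16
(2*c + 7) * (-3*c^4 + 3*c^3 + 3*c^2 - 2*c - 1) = -6*c^5 - 15*c^4 + 27*c^3 + 17*c^2 - 16*c - 7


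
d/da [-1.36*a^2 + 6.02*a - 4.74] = 6.02 - 2.72*a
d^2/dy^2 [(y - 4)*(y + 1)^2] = 6*y - 4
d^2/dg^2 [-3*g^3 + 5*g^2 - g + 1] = 10 - 18*g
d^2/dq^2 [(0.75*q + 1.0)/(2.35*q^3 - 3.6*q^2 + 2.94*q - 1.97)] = (24.85125*q^5 + 28.2*q^4 - 126.2835*q^3 + 160.8795*q^2 - 67.641*q + 11.7909)/(12.977875*q^9 - 59.643*q^8 + 140.07645*q^7 - 228.528375*q^6 + 275.24178*q^5 - 251.60886*q^4 + 177.875409*q^3 - 92.997396*q^2 + 34.229538*q - 7.645373)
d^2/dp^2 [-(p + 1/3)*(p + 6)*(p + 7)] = -6*p - 80/3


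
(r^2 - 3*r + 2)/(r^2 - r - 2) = (r - 1)/(r + 1)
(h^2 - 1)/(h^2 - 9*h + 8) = (h + 1)/(h - 8)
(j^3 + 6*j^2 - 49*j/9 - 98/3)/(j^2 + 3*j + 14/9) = (3*j^2 + 11*j - 42)/(3*j + 2)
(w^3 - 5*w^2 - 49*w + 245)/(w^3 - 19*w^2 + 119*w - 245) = (w + 7)/(w - 7)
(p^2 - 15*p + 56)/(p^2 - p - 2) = (-p^2 + 15*p - 56)/(-p^2 + p + 2)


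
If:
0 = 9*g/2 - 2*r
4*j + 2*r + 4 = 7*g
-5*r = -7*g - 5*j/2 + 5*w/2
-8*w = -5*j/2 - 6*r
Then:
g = -440/1893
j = -2168/1893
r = -330/631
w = -1420/1893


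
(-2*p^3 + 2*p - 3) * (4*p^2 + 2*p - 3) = -8*p^5 - 4*p^4 + 14*p^3 - 8*p^2 - 12*p + 9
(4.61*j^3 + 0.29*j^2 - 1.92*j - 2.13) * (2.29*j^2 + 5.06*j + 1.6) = 10.5569*j^5 + 23.9907*j^4 + 4.4466*j^3 - 14.1289*j^2 - 13.8498*j - 3.408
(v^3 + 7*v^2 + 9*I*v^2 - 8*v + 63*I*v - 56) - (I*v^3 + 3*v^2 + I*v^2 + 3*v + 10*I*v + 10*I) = v^3 - I*v^3 + 4*v^2 + 8*I*v^2 - 11*v + 53*I*v - 56 - 10*I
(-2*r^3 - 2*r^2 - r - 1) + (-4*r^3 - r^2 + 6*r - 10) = -6*r^3 - 3*r^2 + 5*r - 11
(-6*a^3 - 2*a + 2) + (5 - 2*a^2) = -6*a^3 - 2*a^2 - 2*a + 7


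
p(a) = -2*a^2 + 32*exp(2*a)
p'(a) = -4*a + 64*exp(2*a)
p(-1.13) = 0.79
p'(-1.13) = 11.20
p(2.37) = 3650.66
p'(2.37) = 7314.31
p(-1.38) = -1.78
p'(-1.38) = 9.57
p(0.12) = 40.65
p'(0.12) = 80.88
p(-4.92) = -48.41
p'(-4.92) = 19.68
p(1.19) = 342.92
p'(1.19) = 686.75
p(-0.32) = 16.67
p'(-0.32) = 35.03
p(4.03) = 101256.80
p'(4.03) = 202562.45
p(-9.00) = -162.00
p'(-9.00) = 36.00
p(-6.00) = -72.00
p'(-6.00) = 24.00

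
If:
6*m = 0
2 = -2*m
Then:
No Solution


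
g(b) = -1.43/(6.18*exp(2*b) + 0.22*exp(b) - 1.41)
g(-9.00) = 1.01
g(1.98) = -0.00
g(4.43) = -0.00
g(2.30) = -0.00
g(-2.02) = 1.12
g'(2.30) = 0.00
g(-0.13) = -0.40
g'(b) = -1.43*(-12.36*exp(2*b) - 0.22*exp(b))/(6.18*exp(2*b) + 0.22*exp(b) - 1.41)^2 = (17.6748*exp(b) + 0.3146)*exp(b)/(6.18*exp(2*b) + 0.22*exp(b) - 1.41)^2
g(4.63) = -0.00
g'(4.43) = 0.00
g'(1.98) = 0.01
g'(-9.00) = 0.00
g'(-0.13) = 1.10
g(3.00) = 0.00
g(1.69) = -0.01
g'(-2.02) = 0.22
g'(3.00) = 0.00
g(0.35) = -0.13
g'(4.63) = 0.00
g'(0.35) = 0.28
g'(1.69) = 0.02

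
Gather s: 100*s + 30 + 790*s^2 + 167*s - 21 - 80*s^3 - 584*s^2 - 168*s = -80*s^3 + 206*s^2 + 99*s + 9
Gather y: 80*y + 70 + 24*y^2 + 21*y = 24*y^2 + 101*y + 70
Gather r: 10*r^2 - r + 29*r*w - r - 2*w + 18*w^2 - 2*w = 10*r^2 + r*(29*w - 2) + 18*w^2 - 4*w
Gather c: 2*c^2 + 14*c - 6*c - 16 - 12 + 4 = 2*c^2 + 8*c - 24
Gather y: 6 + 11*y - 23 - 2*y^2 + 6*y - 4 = -2*y^2 + 17*y - 21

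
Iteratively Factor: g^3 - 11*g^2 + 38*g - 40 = (g - 4)*(g^2 - 7*g + 10) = (g - 4)*(g - 2)*(g - 5)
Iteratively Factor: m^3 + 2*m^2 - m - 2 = (m + 2)*(m^2 - 1) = (m - 1)*(m + 2)*(m + 1)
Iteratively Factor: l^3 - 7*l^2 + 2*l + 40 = (l - 5)*(l^2 - 2*l - 8) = (l - 5)*(l - 4)*(l + 2)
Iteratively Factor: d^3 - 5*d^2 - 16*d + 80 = (d - 4)*(d^2 - d - 20) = (d - 4)*(d + 4)*(d - 5)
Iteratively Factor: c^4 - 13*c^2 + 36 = (c + 2)*(c^3 - 2*c^2 - 9*c + 18) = (c - 3)*(c + 2)*(c^2 + c - 6) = (c - 3)*(c - 2)*(c + 2)*(c + 3)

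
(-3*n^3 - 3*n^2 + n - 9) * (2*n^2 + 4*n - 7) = -6*n^5 - 18*n^4 + 11*n^3 + 7*n^2 - 43*n + 63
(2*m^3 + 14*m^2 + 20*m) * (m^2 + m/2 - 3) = 2*m^5 + 15*m^4 + 21*m^3 - 32*m^2 - 60*m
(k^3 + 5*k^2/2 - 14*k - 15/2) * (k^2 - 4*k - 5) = k^5 - 3*k^4/2 - 29*k^3 + 36*k^2 + 100*k + 75/2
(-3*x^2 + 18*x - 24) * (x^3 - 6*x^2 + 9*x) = -3*x^5 + 36*x^4 - 159*x^3 + 306*x^2 - 216*x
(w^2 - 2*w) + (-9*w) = w^2 - 11*w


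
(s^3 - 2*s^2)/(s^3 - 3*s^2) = (s - 2)/(s - 3)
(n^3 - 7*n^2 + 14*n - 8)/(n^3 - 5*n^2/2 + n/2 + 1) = 2*(n - 4)/(2*n + 1)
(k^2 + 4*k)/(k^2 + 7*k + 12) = k/(k + 3)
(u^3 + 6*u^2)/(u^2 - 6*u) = u*(u + 6)/(u - 6)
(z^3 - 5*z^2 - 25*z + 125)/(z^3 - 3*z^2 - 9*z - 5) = (z^2 - 25)/(z^2 + 2*z + 1)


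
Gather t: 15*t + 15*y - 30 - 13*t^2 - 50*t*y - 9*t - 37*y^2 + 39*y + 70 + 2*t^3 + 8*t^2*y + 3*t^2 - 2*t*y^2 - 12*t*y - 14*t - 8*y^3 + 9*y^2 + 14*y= 2*t^3 + t^2*(8*y - 10) + t*(-2*y^2 - 62*y - 8) - 8*y^3 - 28*y^2 + 68*y + 40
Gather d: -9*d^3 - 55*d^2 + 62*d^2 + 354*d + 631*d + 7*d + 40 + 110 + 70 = -9*d^3 + 7*d^2 + 992*d + 220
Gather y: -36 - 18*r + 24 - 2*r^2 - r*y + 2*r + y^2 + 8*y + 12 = -2*r^2 - 16*r + y^2 + y*(8 - r)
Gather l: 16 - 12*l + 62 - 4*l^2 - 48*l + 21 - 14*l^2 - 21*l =-18*l^2 - 81*l + 99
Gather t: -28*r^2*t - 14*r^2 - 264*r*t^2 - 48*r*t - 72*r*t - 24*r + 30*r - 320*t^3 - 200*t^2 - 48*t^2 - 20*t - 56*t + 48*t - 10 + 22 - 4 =-14*r^2 + 6*r - 320*t^3 + t^2*(-264*r - 248) + t*(-28*r^2 - 120*r - 28) + 8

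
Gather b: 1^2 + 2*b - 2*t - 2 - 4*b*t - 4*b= b*(-4*t - 2) - 2*t - 1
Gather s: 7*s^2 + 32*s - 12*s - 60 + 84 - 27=7*s^2 + 20*s - 3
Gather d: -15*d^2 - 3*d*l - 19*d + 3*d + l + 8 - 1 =-15*d^2 + d*(-3*l - 16) + l + 7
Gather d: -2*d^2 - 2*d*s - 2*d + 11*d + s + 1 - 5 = -2*d^2 + d*(9 - 2*s) + s - 4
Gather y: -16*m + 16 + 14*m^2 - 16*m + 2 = 14*m^2 - 32*m + 18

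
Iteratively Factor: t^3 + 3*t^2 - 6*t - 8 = (t + 1)*(t^2 + 2*t - 8) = (t + 1)*(t + 4)*(t - 2)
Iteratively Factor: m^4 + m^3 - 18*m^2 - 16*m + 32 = (m + 2)*(m^3 - m^2 - 16*m + 16) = (m - 1)*(m + 2)*(m^2 - 16) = (m - 1)*(m + 2)*(m + 4)*(m - 4)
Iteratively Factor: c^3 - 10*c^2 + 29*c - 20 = (c - 1)*(c^2 - 9*c + 20) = (c - 5)*(c - 1)*(c - 4)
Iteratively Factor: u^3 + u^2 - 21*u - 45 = (u - 5)*(u^2 + 6*u + 9) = (u - 5)*(u + 3)*(u + 3)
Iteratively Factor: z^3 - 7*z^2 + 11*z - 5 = (z - 5)*(z^2 - 2*z + 1) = (z - 5)*(z - 1)*(z - 1)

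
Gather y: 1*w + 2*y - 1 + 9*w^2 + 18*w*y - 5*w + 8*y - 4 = 9*w^2 - 4*w + y*(18*w + 10) - 5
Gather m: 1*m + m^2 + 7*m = m^2 + 8*m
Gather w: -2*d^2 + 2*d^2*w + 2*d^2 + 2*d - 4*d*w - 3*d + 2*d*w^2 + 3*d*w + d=2*d*w^2 + w*(2*d^2 - d)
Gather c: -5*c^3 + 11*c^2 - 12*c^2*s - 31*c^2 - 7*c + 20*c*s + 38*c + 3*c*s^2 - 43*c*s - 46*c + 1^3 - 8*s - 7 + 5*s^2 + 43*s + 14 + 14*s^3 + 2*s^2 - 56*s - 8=-5*c^3 + c^2*(-12*s - 20) + c*(3*s^2 - 23*s - 15) + 14*s^3 + 7*s^2 - 21*s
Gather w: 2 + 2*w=2*w + 2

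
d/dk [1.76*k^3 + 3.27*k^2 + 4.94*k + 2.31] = 5.28*k^2 + 6.54*k + 4.94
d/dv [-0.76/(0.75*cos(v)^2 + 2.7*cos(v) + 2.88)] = -(1.14*cos(v) + 2.052)*sin(v)/(0.75*cos(v)^2 + 2.7*cos(v) + 2.88)^2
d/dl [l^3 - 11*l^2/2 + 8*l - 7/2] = 3*l^2 - 11*l + 8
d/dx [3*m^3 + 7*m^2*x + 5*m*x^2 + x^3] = 7*m^2 + 10*m*x + 3*x^2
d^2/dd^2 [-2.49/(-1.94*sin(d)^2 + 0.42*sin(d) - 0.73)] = (-37.485456*sin(d)^4 + 6.086556*sin(d)^3 + 69.8943*sin(d)^2 - 12.936546*sin(d) - 6.174204)/(1.94*sin(d)^2 - 0.42*sin(d) + 0.73)^3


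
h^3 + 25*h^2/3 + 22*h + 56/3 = (h + 2)*(h + 7/3)*(h + 4)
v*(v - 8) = v^2 - 8*v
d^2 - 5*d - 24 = (d - 8)*(d + 3)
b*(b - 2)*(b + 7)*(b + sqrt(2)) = b^4 + sqrt(2)*b^3 + 5*b^3 - 14*b^2 + 5*sqrt(2)*b^2 - 14*sqrt(2)*b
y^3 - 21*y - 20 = (y - 5)*(y + 1)*(y + 4)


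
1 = 1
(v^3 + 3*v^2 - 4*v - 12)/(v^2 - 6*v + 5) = (v^3 + 3*v^2 - 4*v - 12)/(v^2 - 6*v + 5)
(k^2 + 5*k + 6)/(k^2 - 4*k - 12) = (k + 3)/(k - 6)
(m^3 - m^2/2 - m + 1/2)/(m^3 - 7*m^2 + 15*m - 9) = (2*m^2 + m - 1)/(2*(m^2 - 6*m + 9))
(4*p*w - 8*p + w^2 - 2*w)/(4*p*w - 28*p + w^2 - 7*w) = (w - 2)/(w - 7)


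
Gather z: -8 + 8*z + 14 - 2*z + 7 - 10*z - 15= -4*z - 2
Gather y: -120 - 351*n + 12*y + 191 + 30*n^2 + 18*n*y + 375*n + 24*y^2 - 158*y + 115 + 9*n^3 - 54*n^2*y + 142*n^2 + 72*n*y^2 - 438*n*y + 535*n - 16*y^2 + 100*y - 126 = 9*n^3 + 172*n^2 + 559*n + y^2*(72*n + 8) + y*(-54*n^2 - 420*n - 46) + 60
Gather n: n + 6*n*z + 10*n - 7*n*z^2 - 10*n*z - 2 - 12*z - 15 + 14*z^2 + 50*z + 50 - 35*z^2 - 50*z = n*(-7*z^2 - 4*z + 11) - 21*z^2 - 12*z + 33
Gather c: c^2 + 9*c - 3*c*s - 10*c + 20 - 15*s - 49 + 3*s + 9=c^2 + c*(-3*s - 1) - 12*s - 20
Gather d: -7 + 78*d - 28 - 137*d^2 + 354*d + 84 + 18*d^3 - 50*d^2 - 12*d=18*d^3 - 187*d^2 + 420*d + 49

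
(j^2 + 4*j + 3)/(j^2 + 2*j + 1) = (j + 3)/(j + 1)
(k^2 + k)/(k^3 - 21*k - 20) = k/(k^2 - k - 20)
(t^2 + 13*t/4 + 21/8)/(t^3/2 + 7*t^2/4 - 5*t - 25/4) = (8*t^2 + 26*t + 21)/(2*(2*t^3 + 7*t^2 - 20*t - 25))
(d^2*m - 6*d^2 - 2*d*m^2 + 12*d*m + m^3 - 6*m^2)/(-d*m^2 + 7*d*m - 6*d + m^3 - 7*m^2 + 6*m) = (-d + m)/(m - 1)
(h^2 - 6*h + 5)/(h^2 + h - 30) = (h - 1)/(h + 6)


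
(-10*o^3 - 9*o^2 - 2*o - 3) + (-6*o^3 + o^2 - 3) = -16*o^3 - 8*o^2 - 2*o - 6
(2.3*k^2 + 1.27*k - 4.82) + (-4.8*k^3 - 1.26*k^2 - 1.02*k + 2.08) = -4.8*k^3 + 1.04*k^2 + 0.25*k - 2.74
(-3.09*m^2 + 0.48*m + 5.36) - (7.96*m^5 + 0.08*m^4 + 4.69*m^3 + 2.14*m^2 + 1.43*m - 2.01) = -7.96*m^5 - 0.08*m^4 - 4.69*m^3 - 5.23*m^2 - 0.95*m + 7.37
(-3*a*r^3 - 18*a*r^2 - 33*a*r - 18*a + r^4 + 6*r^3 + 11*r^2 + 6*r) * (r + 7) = -3*a*r^4 - 39*a*r^3 - 159*a*r^2 - 249*a*r - 126*a + r^5 + 13*r^4 + 53*r^3 + 83*r^2 + 42*r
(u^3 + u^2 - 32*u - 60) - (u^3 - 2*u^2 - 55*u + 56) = 3*u^2 + 23*u - 116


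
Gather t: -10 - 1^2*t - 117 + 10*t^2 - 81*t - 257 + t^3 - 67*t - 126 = t^3 + 10*t^2 - 149*t - 510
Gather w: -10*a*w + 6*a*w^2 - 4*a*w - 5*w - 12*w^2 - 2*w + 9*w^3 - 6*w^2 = 9*w^3 + w^2*(6*a - 18) + w*(-14*a - 7)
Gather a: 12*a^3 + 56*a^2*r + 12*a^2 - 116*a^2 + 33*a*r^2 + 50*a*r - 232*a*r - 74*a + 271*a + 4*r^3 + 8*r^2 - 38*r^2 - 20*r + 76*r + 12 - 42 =12*a^3 + a^2*(56*r - 104) + a*(33*r^2 - 182*r + 197) + 4*r^3 - 30*r^2 + 56*r - 30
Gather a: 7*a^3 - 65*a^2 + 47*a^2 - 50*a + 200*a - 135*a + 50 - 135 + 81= 7*a^3 - 18*a^2 + 15*a - 4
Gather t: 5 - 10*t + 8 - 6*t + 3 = 16 - 16*t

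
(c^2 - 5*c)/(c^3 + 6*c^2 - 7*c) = (c - 5)/(c^2 + 6*c - 7)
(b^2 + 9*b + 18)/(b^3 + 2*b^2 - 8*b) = (b^2 + 9*b + 18)/(b*(b^2 + 2*b - 8))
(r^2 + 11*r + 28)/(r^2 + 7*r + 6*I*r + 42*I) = (r + 4)/(r + 6*I)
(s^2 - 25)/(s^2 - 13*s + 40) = (s + 5)/(s - 8)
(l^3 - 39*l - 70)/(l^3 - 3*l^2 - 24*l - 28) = (l + 5)/(l + 2)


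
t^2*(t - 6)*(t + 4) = t^4 - 2*t^3 - 24*t^2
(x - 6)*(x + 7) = x^2 + x - 42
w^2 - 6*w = w*(w - 6)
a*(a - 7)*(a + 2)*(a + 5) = a^4 - 39*a^2 - 70*a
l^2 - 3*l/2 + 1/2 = (l - 1)*(l - 1/2)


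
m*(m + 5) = m^2 + 5*m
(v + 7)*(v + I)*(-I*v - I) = -I*v^3 + v^2 - 8*I*v^2 + 8*v - 7*I*v + 7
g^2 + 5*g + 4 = (g + 1)*(g + 4)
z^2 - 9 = (z - 3)*(z + 3)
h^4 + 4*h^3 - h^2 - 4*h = h*(h - 1)*(h + 1)*(h + 4)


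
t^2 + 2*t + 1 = (t + 1)^2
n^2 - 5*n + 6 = (n - 3)*(n - 2)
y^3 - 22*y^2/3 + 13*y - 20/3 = (y - 5)*(y - 4/3)*(y - 1)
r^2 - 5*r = r*(r - 5)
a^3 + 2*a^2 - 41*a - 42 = (a - 6)*(a + 1)*(a + 7)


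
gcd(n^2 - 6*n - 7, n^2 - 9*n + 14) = n - 7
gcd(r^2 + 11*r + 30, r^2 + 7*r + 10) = r + 5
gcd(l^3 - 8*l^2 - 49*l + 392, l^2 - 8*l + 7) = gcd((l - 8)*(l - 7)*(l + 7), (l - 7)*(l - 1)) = l - 7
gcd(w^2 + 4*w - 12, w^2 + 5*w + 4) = 1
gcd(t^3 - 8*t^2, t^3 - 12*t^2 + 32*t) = t^2 - 8*t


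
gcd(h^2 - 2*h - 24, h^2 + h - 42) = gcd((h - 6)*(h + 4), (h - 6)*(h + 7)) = h - 6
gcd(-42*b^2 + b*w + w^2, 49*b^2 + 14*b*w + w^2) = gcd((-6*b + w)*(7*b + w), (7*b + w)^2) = 7*b + w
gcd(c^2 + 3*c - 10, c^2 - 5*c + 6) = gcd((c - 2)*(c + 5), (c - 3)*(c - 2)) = c - 2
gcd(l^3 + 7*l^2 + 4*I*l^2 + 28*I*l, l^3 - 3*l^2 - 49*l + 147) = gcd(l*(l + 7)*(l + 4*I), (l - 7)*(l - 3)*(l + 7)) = l + 7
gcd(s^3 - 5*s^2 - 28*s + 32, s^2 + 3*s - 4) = s^2 + 3*s - 4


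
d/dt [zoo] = 0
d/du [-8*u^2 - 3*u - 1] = -16*u - 3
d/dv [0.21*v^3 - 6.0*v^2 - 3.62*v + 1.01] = 0.63*v^2 - 12.0*v - 3.62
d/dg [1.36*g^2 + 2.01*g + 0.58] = 2.72*g + 2.01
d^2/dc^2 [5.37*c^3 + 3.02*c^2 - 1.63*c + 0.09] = 32.22*c + 6.04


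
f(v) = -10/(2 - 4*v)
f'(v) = -40/(2 - 4*v)^2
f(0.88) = 6.58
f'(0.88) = -17.31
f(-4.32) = -0.52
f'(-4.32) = -0.11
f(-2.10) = -0.96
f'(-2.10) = -0.37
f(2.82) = 1.08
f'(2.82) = -0.46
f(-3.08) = -0.70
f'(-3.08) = -0.20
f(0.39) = -22.73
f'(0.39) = -206.61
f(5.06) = 0.55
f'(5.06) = -0.12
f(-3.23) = -0.67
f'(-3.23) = -0.18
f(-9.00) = -0.26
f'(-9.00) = -0.03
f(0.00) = -5.00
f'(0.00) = -10.00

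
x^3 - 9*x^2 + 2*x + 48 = (x - 8)*(x - 3)*(x + 2)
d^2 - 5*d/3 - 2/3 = (d - 2)*(d + 1/3)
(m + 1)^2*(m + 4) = m^3 + 6*m^2 + 9*m + 4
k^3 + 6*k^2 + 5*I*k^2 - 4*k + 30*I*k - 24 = (k + 6)*(k + I)*(k + 4*I)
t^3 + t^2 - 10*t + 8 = (t - 2)*(t - 1)*(t + 4)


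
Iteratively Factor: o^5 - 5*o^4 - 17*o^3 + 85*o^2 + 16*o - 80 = (o + 4)*(o^4 - 9*o^3 + 19*o^2 + 9*o - 20) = (o + 1)*(o + 4)*(o^3 - 10*o^2 + 29*o - 20) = (o - 5)*(o + 1)*(o + 4)*(o^2 - 5*o + 4) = (o - 5)*(o - 4)*(o + 1)*(o + 4)*(o - 1)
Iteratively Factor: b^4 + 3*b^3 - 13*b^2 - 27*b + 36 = (b - 1)*(b^3 + 4*b^2 - 9*b - 36) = (b - 1)*(b + 3)*(b^2 + b - 12) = (b - 1)*(b + 3)*(b + 4)*(b - 3)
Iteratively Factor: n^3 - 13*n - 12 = (n - 4)*(n^2 + 4*n + 3) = (n - 4)*(n + 3)*(n + 1)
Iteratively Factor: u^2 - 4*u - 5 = (u + 1)*(u - 5)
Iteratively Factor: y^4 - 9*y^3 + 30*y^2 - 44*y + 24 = (y - 2)*(y^3 - 7*y^2 + 16*y - 12) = (y - 3)*(y - 2)*(y^2 - 4*y + 4) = (y - 3)*(y - 2)^2*(y - 2)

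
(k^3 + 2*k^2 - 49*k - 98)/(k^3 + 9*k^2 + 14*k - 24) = (k^3 + 2*k^2 - 49*k - 98)/(k^3 + 9*k^2 + 14*k - 24)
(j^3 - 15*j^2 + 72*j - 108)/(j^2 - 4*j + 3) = (j^2 - 12*j + 36)/(j - 1)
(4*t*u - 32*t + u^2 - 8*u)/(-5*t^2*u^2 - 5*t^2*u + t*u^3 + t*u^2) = (-4*t*u + 32*t - u^2 + 8*u)/(t*u*(5*t*u + 5*t - u^2 - u))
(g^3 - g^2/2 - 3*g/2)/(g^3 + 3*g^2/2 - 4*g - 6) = g*(2*g^2 - g - 3)/(2*g^3 + 3*g^2 - 8*g - 12)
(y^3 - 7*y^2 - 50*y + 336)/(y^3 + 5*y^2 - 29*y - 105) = (y^2 - 14*y + 48)/(y^2 - 2*y - 15)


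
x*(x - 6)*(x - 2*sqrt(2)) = x^3 - 6*x^2 - 2*sqrt(2)*x^2 + 12*sqrt(2)*x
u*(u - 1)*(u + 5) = u^3 + 4*u^2 - 5*u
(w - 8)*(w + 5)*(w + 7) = w^3 + 4*w^2 - 61*w - 280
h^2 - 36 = (h - 6)*(h + 6)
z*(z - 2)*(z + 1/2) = z^3 - 3*z^2/2 - z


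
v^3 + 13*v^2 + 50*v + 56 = (v + 2)*(v + 4)*(v + 7)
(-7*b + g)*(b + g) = -7*b^2 - 6*b*g + g^2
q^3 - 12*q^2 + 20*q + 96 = (q - 8)*(q - 6)*(q + 2)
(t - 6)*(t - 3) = t^2 - 9*t + 18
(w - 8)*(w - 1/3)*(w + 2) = w^3 - 19*w^2/3 - 14*w + 16/3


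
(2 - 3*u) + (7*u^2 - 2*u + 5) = 7*u^2 - 5*u + 7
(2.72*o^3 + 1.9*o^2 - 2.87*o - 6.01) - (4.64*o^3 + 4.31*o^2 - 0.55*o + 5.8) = -1.92*o^3 - 2.41*o^2 - 2.32*o - 11.81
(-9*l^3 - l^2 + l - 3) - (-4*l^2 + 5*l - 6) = -9*l^3 + 3*l^2 - 4*l + 3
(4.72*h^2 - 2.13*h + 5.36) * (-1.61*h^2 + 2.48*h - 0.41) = -7.5992*h^4 + 15.1349*h^3 - 15.8472*h^2 + 14.1661*h - 2.1976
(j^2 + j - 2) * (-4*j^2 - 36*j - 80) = -4*j^4 - 40*j^3 - 108*j^2 - 8*j + 160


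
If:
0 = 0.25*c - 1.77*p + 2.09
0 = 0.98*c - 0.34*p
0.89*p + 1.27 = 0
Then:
No Solution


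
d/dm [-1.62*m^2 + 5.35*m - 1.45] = 5.35 - 3.24*m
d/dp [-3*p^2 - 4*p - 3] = -6*p - 4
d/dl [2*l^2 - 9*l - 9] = 4*l - 9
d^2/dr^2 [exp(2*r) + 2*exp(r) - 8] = (4*exp(r) + 2)*exp(r)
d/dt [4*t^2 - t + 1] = 8*t - 1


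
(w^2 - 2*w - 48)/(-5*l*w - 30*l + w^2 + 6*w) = (w - 8)/(-5*l + w)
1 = 1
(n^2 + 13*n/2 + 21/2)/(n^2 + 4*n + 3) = (n + 7/2)/(n + 1)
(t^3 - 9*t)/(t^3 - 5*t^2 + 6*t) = (t + 3)/(t - 2)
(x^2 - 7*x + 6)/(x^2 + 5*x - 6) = (x - 6)/(x + 6)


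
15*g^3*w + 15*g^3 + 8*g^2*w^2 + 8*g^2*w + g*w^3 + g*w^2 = (3*g + w)*(5*g + w)*(g*w + g)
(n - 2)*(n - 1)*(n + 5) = n^3 + 2*n^2 - 13*n + 10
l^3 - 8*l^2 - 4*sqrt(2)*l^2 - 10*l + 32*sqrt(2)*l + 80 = (l - 8)*(l - 5*sqrt(2))*(l + sqrt(2))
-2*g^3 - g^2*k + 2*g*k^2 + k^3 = (-g + k)*(g + k)*(2*g + k)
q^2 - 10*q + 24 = (q - 6)*(q - 4)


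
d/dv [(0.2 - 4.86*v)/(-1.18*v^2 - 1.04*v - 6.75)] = (-5.7348*v^2 + 0.472*v + 33.013)/(1.3924*v^4 + 2.4544*v^3 + 17.0116*v^2 + 14.04*v + 45.5625)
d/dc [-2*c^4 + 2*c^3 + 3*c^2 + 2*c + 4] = -8*c^3 + 6*c^2 + 6*c + 2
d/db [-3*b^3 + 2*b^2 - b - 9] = -9*b^2 + 4*b - 1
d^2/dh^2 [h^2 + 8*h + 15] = 2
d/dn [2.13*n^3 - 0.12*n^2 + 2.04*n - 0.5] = 6.39*n^2 - 0.24*n + 2.04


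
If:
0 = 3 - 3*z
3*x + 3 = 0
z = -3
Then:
No Solution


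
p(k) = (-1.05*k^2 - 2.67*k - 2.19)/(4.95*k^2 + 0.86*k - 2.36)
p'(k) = (-9.9*k - 0.86)*(-1.05*k^2 - 2.67*k - 2.19)/(4.95*k^2 + 0.86*k - 2.36)^2 + (-2.1*k - 2.67)/(4.95*k^2 + 0.86*k - 2.36) = (12.3135*k^2 + 26.637*k + 8.1846)/(24.5025*k^4 + 8.514*k^3 - 22.6244*k^2 - 4.0592*k + 5.5696)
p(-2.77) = -0.09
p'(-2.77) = 0.03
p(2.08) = -0.59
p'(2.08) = 0.27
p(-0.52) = 0.74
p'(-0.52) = -1.08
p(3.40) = -0.41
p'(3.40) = 0.07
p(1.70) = -0.73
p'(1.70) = 0.50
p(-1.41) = -0.08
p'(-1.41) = -0.12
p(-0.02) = 0.90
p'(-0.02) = 1.36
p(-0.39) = 0.67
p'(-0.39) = -0.09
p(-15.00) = -0.18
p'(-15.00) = 0.00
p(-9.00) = -0.16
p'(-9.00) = 0.01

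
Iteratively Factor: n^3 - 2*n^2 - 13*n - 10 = (n + 1)*(n^2 - 3*n - 10) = (n - 5)*(n + 1)*(n + 2)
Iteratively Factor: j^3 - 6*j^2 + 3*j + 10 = (j + 1)*(j^2 - 7*j + 10) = (j - 2)*(j + 1)*(j - 5)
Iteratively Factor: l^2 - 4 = (l + 2)*(l - 2)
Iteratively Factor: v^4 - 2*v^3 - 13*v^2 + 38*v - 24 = (v - 3)*(v^3 + v^2 - 10*v + 8) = (v - 3)*(v - 2)*(v^2 + 3*v - 4) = (v - 3)*(v - 2)*(v - 1)*(v + 4)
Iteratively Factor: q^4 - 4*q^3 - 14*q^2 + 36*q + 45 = (q + 1)*(q^3 - 5*q^2 - 9*q + 45) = (q - 5)*(q + 1)*(q^2 - 9) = (q - 5)*(q - 3)*(q + 1)*(q + 3)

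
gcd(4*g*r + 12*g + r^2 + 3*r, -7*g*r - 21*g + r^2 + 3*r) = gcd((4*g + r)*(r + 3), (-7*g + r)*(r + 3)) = r + 3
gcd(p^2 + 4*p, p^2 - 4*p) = p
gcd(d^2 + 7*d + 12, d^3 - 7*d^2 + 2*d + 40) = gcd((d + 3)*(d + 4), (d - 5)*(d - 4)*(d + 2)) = 1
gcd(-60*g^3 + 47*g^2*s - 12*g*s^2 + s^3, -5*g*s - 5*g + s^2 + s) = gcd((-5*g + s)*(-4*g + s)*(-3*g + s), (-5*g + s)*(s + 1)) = -5*g + s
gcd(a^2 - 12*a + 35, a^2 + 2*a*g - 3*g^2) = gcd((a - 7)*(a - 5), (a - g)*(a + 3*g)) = 1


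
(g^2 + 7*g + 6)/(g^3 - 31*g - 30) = (g + 6)/(g^2 - g - 30)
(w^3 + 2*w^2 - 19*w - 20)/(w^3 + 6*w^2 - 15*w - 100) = (w + 1)/(w + 5)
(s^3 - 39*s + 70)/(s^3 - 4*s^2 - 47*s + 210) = (s - 2)/(s - 6)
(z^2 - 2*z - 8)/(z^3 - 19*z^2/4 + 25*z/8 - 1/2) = 8*(z + 2)/(8*z^2 - 6*z + 1)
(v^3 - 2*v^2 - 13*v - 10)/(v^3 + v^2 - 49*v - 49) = (v^2 - 3*v - 10)/(v^2 - 49)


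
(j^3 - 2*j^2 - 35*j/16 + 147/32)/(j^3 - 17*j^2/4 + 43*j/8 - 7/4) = (8*j^2 - 2*j - 21)/(4*(2*j^2 - 5*j + 2))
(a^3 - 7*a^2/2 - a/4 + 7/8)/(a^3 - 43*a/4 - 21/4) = (a - 1/2)/(a + 3)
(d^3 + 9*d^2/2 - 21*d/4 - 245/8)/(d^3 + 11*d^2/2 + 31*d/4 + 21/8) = (4*d^2 + 4*d - 35)/(4*d^2 + 8*d + 3)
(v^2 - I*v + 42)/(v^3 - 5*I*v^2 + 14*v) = (v + 6*I)/(v*(v + 2*I))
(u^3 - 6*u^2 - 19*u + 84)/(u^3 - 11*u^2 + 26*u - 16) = (u^3 - 6*u^2 - 19*u + 84)/(u^3 - 11*u^2 + 26*u - 16)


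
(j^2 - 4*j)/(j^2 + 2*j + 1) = j*(j - 4)/(j^2 + 2*j + 1)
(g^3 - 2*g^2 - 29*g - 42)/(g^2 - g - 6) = (g^2 - 4*g - 21)/(g - 3)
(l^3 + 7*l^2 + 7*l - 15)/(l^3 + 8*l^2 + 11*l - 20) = (l + 3)/(l + 4)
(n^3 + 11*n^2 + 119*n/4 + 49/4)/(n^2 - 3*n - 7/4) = (2*n^2 + 21*n + 49)/(2*n - 7)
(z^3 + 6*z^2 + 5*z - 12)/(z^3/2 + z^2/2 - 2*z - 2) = 2*(z^3 + 6*z^2 + 5*z - 12)/(z^3 + z^2 - 4*z - 4)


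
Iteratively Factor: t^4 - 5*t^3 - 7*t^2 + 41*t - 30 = (t + 3)*(t^3 - 8*t^2 + 17*t - 10) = (t - 2)*(t + 3)*(t^2 - 6*t + 5) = (t - 2)*(t - 1)*(t + 3)*(t - 5)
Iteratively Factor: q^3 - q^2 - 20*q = (q + 4)*(q^2 - 5*q) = q*(q + 4)*(q - 5)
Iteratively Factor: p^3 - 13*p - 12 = (p + 1)*(p^2 - p - 12) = (p - 4)*(p + 1)*(p + 3)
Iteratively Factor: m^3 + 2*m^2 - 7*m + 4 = (m + 4)*(m^2 - 2*m + 1) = (m - 1)*(m + 4)*(m - 1)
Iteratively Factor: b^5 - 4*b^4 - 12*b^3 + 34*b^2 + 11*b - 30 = (b - 5)*(b^4 + b^3 - 7*b^2 - b + 6) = (b - 5)*(b + 3)*(b^3 - 2*b^2 - b + 2) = (b - 5)*(b - 2)*(b + 3)*(b^2 - 1) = (b - 5)*(b - 2)*(b + 1)*(b + 3)*(b - 1)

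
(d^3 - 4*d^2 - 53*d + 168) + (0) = d^3 - 4*d^2 - 53*d + 168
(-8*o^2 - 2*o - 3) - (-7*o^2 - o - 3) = -o^2 - o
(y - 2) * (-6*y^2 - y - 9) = -6*y^3 + 11*y^2 - 7*y + 18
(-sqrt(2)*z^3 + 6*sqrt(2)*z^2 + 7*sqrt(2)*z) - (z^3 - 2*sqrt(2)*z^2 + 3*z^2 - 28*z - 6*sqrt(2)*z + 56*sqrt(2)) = -sqrt(2)*z^3 - z^3 - 3*z^2 + 8*sqrt(2)*z^2 + 13*sqrt(2)*z + 28*z - 56*sqrt(2)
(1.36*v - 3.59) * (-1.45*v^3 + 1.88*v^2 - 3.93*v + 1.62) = -1.972*v^4 + 7.7623*v^3 - 12.094*v^2 + 16.3119*v - 5.8158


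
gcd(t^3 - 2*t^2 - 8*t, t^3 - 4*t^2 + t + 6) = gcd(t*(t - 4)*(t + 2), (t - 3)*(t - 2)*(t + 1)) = 1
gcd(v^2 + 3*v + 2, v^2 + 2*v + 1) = v + 1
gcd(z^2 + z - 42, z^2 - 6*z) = z - 6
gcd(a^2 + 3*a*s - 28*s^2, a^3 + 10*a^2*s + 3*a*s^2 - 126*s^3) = a + 7*s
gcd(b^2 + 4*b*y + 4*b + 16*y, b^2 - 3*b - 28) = b + 4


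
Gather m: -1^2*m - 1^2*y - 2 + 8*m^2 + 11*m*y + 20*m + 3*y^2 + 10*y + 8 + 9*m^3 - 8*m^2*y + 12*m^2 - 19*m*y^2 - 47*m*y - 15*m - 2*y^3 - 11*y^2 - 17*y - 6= 9*m^3 + m^2*(20 - 8*y) + m*(-19*y^2 - 36*y + 4) - 2*y^3 - 8*y^2 - 8*y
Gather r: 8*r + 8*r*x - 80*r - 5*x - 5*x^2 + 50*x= r*(8*x - 72) - 5*x^2 + 45*x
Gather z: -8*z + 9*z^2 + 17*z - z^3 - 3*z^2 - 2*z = -z^3 + 6*z^2 + 7*z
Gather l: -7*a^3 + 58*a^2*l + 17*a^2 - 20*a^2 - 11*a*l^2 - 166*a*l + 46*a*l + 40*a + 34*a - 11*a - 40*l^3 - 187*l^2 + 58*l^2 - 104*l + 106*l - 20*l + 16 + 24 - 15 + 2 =-7*a^3 - 3*a^2 + 63*a - 40*l^3 + l^2*(-11*a - 129) + l*(58*a^2 - 120*a - 18) + 27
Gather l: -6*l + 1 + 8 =9 - 6*l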